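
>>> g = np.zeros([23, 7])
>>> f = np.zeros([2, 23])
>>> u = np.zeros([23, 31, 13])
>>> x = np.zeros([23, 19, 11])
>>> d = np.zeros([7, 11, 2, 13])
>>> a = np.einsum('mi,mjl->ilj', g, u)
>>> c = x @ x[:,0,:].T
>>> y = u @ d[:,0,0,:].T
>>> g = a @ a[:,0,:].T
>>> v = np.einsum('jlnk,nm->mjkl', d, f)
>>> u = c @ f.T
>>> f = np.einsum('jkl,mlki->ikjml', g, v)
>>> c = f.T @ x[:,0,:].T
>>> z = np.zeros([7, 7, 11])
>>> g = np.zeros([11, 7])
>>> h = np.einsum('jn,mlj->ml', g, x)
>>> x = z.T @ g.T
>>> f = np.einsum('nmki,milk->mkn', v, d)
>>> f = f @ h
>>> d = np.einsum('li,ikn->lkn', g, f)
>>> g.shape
(11, 7)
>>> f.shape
(7, 13, 19)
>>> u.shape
(23, 19, 2)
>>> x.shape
(11, 7, 11)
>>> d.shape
(11, 13, 19)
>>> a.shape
(7, 13, 31)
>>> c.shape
(7, 23, 7, 13, 23)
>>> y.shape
(23, 31, 7)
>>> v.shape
(23, 7, 13, 11)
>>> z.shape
(7, 7, 11)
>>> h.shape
(23, 19)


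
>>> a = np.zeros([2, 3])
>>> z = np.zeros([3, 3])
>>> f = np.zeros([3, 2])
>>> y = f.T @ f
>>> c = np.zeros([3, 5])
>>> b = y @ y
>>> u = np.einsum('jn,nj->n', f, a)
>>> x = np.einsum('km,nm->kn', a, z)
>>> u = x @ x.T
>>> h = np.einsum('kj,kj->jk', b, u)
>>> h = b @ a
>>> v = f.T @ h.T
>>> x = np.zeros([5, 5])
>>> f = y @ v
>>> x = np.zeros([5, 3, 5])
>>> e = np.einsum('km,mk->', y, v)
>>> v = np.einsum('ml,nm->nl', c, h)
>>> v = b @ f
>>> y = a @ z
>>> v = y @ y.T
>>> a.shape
(2, 3)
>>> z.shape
(3, 3)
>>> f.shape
(2, 2)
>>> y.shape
(2, 3)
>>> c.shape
(3, 5)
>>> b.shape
(2, 2)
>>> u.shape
(2, 2)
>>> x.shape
(5, 3, 5)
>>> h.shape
(2, 3)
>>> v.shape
(2, 2)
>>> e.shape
()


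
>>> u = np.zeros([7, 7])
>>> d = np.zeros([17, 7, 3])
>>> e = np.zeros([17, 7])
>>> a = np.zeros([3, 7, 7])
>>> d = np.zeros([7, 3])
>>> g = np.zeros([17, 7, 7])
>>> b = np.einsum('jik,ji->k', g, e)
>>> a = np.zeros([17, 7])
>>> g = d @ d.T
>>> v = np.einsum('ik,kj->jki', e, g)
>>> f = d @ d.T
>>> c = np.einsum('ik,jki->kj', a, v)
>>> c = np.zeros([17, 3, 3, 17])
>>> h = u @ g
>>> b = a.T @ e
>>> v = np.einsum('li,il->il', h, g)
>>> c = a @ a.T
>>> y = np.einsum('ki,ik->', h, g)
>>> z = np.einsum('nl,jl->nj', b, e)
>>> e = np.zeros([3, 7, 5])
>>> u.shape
(7, 7)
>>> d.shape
(7, 3)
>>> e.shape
(3, 7, 5)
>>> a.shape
(17, 7)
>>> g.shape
(7, 7)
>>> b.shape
(7, 7)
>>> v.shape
(7, 7)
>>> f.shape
(7, 7)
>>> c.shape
(17, 17)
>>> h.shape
(7, 7)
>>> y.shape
()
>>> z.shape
(7, 17)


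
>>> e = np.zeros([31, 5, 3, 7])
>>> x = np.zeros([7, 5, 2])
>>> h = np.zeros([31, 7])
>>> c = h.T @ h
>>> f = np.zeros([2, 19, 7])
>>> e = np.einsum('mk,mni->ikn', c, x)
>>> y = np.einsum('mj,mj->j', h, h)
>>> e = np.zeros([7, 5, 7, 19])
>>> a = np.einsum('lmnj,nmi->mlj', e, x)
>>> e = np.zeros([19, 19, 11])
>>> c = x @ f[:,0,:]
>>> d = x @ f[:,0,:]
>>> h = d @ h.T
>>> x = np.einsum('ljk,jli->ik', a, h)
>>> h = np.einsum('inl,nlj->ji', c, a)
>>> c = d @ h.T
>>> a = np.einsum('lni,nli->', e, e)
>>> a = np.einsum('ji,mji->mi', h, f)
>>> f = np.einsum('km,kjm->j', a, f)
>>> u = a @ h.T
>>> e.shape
(19, 19, 11)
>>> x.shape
(31, 19)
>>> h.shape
(19, 7)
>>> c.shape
(7, 5, 19)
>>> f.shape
(19,)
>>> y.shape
(7,)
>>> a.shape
(2, 7)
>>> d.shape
(7, 5, 7)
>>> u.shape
(2, 19)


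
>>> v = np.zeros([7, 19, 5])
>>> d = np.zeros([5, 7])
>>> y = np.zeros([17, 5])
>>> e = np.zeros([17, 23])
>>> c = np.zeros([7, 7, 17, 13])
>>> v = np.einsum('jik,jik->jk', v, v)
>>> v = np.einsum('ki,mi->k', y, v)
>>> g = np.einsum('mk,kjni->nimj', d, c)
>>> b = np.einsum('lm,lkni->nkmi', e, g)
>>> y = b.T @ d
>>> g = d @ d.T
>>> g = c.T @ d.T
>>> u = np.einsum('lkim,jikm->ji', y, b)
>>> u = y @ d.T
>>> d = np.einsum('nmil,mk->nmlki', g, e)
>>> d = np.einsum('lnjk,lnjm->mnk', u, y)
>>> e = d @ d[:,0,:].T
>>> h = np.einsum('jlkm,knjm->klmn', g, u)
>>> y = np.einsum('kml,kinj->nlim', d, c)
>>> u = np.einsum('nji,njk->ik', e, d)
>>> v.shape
(17,)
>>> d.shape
(7, 23, 5)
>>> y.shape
(17, 5, 7, 23)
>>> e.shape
(7, 23, 7)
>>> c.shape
(7, 7, 17, 13)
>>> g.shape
(13, 17, 7, 5)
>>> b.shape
(5, 13, 23, 7)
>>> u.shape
(7, 5)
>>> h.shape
(7, 17, 5, 23)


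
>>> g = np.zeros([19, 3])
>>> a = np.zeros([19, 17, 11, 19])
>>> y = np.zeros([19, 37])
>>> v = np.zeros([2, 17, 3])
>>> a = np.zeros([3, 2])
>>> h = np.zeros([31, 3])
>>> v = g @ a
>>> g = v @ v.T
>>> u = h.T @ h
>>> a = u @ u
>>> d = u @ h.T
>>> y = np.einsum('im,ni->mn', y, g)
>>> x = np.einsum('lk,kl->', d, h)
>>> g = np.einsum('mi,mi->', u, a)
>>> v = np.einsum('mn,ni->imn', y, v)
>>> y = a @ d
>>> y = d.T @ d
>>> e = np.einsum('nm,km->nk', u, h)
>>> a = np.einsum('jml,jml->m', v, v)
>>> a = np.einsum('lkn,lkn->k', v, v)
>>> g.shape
()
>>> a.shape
(37,)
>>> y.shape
(31, 31)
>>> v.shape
(2, 37, 19)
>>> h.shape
(31, 3)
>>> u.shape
(3, 3)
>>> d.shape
(3, 31)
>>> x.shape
()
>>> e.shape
(3, 31)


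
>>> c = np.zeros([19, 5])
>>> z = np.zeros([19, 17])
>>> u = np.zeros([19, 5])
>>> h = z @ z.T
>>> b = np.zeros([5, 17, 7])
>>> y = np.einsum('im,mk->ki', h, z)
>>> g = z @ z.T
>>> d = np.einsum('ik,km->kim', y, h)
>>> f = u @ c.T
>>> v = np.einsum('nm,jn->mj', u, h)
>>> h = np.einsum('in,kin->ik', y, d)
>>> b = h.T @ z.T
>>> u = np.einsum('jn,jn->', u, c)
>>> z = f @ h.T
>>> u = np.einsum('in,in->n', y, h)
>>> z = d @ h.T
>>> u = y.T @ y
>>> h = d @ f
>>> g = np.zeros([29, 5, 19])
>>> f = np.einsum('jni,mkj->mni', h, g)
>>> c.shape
(19, 5)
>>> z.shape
(19, 17, 17)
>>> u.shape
(19, 19)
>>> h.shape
(19, 17, 19)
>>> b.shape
(19, 19)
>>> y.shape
(17, 19)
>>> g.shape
(29, 5, 19)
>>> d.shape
(19, 17, 19)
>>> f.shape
(29, 17, 19)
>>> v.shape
(5, 19)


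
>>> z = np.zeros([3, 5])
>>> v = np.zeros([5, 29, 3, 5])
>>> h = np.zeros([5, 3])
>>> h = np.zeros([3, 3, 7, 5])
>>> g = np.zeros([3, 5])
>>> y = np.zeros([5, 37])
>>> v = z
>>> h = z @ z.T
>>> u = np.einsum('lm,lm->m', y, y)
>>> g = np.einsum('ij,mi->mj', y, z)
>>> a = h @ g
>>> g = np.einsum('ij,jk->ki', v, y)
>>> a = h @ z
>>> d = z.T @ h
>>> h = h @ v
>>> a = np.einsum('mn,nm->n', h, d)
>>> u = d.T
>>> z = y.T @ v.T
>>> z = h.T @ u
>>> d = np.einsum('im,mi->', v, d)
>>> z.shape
(5, 5)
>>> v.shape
(3, 5)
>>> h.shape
(3, 5)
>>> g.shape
(37, 3)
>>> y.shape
(5, 37)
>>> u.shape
(3, 5)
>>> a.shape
(5,)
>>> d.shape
()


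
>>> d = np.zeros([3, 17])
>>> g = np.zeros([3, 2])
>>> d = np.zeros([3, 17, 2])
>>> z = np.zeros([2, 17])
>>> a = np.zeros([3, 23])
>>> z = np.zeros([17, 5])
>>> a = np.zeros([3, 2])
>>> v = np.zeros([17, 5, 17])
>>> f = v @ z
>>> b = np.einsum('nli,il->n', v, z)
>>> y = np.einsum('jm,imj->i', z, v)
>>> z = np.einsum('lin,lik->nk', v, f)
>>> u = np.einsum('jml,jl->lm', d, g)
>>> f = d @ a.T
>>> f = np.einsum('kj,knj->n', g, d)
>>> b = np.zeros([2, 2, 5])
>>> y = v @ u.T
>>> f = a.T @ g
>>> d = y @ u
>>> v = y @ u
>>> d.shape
(17, 5, 17)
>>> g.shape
(3, 2)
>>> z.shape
(17, 5)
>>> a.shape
(3, 2)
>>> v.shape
(17, 5, 17)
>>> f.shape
(2, 2)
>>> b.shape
(2, 2, 5)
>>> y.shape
(17, 5, 2)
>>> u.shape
(2, 17)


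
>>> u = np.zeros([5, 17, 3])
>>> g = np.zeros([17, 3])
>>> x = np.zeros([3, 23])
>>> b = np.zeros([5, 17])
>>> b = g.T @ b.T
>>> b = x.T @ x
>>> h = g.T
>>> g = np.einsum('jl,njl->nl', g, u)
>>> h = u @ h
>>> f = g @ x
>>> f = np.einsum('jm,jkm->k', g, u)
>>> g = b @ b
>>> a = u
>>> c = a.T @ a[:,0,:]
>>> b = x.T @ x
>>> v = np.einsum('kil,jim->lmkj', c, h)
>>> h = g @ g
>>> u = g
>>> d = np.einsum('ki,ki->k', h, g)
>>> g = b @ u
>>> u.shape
(23, 23)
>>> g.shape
(23, 23)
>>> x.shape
(3, 23)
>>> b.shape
(23, 23)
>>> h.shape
(23, 23)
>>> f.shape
(17,)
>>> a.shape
(5, 17, 3)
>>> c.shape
(3, 17, 3)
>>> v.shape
(3, 17, 3, 5)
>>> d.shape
(23,)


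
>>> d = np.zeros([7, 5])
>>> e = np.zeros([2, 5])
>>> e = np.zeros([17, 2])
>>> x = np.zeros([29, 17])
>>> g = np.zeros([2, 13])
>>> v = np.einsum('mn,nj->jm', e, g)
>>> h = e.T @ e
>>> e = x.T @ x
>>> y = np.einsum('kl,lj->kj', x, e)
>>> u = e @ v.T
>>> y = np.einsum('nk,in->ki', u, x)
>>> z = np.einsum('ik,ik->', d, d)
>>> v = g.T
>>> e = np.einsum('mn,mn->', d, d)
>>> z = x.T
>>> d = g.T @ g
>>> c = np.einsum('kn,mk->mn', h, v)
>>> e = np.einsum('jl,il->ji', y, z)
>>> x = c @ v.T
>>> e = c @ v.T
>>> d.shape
(13, 13)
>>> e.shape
(13, 13)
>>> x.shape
(13, 13)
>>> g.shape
(2, 13)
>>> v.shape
(13, 2)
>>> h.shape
(2, 2)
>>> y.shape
(13, 29)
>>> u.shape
(17, 13)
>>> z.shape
(17, 29)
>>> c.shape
(13, 2)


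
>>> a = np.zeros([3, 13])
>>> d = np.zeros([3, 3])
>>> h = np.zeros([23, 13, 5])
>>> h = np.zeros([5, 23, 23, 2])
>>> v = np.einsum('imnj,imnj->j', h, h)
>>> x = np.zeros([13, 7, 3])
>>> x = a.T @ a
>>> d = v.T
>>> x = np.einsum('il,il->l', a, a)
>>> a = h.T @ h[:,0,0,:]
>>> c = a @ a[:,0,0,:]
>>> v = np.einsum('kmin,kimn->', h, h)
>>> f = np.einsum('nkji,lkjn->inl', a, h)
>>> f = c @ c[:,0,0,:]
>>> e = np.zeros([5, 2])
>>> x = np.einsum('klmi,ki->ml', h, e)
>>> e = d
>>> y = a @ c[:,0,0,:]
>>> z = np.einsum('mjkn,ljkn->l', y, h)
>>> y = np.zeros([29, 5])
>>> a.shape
(2, 23, 23, 2)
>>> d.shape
(2,)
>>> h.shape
(5, 23, 23, 2)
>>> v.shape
()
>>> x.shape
(23, 23)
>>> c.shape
(2, 23, 23, 2)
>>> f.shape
(2, 23, 23, 2)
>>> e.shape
(2,)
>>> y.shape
(29, 5)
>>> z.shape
(5,)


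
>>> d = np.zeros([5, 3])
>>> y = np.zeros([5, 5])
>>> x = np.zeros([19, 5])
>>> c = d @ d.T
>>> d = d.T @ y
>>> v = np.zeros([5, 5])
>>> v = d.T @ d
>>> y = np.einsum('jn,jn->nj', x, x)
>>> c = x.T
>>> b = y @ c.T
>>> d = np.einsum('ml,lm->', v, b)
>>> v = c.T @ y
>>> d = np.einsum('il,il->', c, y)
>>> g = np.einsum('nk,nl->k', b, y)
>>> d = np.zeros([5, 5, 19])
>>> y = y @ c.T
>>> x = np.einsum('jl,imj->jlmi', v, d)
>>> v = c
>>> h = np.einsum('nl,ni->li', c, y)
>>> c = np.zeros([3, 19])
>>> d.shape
(5, 5, 19)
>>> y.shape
(5, 5)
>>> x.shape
(19, 19, 5, 5)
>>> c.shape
(3, 19)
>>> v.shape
(5, 19)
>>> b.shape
(5, 5)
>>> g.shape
(5,)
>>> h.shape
(19, 5)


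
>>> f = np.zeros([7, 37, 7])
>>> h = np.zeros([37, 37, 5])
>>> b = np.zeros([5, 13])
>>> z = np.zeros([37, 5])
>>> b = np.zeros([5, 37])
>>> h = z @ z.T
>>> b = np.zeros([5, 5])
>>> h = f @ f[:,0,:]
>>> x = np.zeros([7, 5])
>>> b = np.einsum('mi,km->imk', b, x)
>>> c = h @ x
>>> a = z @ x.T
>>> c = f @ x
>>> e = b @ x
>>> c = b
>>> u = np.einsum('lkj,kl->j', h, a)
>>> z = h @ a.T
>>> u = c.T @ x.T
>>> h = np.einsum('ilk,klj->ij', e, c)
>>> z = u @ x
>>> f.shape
(7, 37, 7)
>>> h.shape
(5, 7)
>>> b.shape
(5, 5, 7)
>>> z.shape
(7, 5, 5)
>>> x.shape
(7, 5)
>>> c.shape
(5, 5, 7)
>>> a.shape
(37, 7)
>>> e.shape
(5, 5, 5)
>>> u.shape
(7, 5, 7)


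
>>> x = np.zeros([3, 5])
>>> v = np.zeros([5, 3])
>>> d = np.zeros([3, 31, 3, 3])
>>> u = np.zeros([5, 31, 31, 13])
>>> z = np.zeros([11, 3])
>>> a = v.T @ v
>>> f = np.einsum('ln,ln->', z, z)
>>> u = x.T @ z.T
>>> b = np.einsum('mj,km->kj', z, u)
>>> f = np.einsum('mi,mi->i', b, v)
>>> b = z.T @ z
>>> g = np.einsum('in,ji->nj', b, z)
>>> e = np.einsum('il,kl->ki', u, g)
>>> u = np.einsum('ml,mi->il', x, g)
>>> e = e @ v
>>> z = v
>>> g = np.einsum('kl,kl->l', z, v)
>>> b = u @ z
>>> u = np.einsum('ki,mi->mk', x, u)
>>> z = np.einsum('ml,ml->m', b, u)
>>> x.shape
(3, 5)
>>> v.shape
(5, 3)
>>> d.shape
(3, 31, 3, 3)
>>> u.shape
(11, 3)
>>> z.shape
(11,)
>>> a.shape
(3, 3)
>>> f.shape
(3,)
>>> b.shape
(11, 3)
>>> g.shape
(3,)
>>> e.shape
(3, 3)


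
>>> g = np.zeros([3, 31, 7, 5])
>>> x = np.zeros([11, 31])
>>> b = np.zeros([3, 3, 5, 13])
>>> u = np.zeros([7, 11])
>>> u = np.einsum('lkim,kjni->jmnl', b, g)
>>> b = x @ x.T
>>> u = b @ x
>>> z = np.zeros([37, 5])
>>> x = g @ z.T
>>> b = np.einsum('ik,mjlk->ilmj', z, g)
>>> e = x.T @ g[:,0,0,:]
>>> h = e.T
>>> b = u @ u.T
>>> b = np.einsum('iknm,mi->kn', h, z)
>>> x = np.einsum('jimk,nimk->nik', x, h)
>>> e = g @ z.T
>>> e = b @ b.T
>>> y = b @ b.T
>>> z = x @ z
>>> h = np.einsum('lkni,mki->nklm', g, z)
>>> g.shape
(3, 31, 7, 5)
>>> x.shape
(5, 31, 37)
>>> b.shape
(31, 7)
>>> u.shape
(11, 31)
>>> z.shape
(5, 31, 5)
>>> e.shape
(31, 31)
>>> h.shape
(7, 31, 3, 5)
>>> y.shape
(31, 31)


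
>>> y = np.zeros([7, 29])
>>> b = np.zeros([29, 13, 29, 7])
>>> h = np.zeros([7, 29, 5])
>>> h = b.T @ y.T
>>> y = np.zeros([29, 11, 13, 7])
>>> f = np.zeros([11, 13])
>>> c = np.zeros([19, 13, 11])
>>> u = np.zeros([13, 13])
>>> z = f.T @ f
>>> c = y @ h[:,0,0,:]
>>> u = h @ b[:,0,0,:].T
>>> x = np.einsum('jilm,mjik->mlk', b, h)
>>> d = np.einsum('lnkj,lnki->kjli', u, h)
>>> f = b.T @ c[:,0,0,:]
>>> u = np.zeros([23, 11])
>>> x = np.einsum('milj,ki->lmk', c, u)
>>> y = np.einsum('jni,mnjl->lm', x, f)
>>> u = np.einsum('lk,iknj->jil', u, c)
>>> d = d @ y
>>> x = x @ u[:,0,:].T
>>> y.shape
(7, 7)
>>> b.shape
(29, 13, 29, 7)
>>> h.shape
(7, 29, 13, 7)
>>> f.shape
(7, 29, 13, 7)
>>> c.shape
(29, 11, 13, 7)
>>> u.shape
(7, 29, 23)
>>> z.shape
(13, 13)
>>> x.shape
(13, 29, 7)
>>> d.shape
(13, 29, 7, 7)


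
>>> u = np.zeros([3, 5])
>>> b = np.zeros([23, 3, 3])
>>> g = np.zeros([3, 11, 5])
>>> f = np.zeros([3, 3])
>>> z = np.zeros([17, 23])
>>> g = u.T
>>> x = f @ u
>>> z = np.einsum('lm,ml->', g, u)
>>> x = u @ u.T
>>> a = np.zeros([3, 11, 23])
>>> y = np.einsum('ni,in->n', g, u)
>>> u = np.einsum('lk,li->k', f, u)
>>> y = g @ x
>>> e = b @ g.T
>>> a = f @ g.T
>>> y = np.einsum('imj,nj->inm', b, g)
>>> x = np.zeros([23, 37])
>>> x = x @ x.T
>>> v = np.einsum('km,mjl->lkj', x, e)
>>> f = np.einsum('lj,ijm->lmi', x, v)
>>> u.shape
(3,)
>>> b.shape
(23, 3, 3)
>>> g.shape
(5, 3)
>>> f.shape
(23, 3, 5)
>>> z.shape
()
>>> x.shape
(23, 23)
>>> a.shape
(3, 5)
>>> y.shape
(23, 5, 3)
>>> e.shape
(23, 3, 5)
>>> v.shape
(5, 23, 3)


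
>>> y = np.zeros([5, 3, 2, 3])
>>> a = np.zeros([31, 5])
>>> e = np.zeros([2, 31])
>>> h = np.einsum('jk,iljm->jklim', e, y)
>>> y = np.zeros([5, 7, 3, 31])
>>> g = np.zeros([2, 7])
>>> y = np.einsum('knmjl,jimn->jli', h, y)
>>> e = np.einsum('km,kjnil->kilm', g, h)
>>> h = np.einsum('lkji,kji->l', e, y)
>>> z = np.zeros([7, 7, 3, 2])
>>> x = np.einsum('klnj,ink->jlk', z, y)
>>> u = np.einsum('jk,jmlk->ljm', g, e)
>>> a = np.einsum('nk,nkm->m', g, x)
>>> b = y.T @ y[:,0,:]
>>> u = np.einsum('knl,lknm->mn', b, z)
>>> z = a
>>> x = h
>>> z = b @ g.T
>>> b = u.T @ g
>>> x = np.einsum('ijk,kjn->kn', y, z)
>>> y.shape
(5, 3, 7)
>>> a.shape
(7,)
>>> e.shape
(2, 5, 3, 7)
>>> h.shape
(2,)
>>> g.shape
(2, 7)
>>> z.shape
(7, 3, 2)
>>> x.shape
(7, 2)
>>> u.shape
(2, 3)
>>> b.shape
(3, 7)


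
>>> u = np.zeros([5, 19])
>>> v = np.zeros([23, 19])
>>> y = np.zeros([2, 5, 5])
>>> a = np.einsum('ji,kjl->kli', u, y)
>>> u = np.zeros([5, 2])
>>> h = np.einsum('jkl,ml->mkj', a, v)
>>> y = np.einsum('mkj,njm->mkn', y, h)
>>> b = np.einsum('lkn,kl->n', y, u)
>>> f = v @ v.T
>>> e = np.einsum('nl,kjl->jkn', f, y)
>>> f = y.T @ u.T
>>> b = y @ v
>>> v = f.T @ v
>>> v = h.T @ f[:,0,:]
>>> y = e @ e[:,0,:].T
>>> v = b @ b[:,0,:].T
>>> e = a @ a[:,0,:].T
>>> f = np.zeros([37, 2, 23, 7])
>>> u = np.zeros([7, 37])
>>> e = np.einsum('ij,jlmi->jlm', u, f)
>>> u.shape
(7, 37)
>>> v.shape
(2, 5, 2)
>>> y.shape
(5, 2, 5)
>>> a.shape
(2, 5, 19)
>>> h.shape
(23, 5, 2)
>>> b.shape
(2, 5, 19)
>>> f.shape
(37, 2, 23, 7)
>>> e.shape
(37, 2, 23)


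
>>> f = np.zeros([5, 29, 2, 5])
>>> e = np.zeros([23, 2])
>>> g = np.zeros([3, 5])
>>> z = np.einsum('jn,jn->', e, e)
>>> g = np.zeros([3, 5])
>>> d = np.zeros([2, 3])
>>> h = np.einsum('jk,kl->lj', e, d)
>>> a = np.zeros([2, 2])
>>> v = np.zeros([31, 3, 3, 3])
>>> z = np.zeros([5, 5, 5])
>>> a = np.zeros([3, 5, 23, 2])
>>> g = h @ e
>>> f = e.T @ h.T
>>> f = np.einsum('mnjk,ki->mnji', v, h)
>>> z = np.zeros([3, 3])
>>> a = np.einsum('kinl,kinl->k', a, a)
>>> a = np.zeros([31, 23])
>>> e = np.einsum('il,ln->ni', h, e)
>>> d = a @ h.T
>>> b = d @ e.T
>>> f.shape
(31, 3, 3, 23)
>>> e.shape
(2, 3)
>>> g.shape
(3, 2)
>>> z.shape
(3, 3)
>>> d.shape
(31, 3)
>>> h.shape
(3, 23)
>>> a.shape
(31, 23)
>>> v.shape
(31, 3, 3, 3)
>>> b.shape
(31, 2)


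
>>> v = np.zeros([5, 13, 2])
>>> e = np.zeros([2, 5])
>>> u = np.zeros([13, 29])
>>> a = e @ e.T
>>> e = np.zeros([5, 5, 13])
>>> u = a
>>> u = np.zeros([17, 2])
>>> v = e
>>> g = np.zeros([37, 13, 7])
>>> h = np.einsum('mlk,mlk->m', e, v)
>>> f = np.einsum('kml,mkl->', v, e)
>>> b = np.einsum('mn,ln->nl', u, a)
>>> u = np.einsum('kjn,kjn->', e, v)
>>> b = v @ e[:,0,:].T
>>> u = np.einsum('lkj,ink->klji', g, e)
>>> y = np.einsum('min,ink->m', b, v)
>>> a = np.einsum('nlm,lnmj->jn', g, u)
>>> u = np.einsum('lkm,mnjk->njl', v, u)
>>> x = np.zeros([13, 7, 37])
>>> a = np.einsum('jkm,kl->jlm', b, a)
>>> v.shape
(5, 5, 13)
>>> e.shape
(5, 5, 13)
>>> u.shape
(37, 7, 5)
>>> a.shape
(5, 37, 5)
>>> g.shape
(37, 13, 7)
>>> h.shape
(5,)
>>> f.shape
()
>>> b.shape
(5, 5, 5)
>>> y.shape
(5,)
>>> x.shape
(13, 7, 37)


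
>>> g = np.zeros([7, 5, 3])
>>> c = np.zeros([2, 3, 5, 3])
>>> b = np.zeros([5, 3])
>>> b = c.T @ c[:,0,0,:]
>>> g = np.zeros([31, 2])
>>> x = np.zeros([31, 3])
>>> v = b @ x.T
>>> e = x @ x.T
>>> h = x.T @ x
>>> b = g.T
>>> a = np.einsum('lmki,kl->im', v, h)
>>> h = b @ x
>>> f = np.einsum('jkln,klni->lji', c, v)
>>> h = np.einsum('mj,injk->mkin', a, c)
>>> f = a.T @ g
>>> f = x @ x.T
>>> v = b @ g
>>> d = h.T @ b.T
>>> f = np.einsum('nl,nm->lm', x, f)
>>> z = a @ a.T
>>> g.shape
(31, 2)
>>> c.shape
(2, 3, 5, 3)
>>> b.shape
(2, 31)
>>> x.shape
(31, 3)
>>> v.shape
(2, 2)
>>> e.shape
(31, 31)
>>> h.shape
(31, 3, 2, 3)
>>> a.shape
(31, 5)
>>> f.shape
(3, 31)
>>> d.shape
(3, 2, 3, 2)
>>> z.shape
(31, 31)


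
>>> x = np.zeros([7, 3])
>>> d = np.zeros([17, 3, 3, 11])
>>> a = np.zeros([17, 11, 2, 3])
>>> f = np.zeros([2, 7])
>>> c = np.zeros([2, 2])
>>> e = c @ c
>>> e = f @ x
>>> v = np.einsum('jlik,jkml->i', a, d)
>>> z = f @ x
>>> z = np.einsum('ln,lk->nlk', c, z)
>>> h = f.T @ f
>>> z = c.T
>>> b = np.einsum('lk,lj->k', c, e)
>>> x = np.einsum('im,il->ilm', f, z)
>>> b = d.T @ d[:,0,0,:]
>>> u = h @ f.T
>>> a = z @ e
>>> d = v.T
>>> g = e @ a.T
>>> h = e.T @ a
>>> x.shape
(2, 2, 7)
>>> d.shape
(2,)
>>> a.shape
(2, 3)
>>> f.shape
(2, 7)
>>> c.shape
(2, 2)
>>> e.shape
(2, 3)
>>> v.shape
(2,)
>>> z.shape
(2, 2)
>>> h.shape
(3, 3)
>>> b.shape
(11, 3, 3, 11)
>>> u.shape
(7, 2)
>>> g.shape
(2, 2)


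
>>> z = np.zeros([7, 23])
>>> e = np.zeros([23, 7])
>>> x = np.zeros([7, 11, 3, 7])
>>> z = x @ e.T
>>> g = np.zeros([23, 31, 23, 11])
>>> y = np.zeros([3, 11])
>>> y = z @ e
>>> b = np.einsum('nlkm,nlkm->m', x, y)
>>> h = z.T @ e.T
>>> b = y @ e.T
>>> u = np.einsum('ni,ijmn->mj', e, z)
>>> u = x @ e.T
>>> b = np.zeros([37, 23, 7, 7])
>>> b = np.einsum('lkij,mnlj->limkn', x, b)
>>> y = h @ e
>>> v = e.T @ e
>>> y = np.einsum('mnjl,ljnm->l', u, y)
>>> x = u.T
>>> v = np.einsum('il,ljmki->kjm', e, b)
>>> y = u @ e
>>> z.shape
(7, 11, 3, 23)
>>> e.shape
(23, 7)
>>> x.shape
(23, 3, 11, 7)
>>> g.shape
(23, 31, 23, 11)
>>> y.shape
(7, 11, 3, 7)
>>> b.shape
(7, 3, 37, 11, 23)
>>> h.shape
(23, 3, 11, 23)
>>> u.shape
(7, 11, 3, 23)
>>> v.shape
(11, 3, 37)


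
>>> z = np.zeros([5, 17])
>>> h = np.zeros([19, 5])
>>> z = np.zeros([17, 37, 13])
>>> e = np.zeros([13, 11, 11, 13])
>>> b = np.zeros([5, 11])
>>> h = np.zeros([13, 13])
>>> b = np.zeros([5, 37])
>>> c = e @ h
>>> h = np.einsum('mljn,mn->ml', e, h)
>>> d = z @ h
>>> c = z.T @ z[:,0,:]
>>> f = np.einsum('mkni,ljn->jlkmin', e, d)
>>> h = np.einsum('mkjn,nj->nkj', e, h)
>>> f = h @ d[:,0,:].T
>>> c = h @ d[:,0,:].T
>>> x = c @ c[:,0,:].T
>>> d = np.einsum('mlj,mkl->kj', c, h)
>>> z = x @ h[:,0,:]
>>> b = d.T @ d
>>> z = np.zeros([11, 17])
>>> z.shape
(11, 17)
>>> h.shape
(13, 11, 11)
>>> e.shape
(13, 11, 11, 13)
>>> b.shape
(17, 17)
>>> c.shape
(13, 11, 17)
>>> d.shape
(11, 17)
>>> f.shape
(13, 11, 17)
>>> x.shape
(13, 11, 13)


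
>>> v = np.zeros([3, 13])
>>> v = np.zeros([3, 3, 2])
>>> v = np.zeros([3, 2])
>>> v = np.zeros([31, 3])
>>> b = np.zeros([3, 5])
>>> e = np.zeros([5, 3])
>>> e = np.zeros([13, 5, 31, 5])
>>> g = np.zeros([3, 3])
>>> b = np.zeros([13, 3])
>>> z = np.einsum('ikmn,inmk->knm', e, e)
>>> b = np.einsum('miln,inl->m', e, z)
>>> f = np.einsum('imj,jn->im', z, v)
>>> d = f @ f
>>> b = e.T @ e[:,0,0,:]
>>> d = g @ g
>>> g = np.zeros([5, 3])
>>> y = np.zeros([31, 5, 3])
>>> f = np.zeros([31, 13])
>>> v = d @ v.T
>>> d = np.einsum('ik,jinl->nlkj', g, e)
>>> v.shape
(3, 31)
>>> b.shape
(5, 31, 5, 5)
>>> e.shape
(13, 5, 31, 5)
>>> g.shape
(5, 3)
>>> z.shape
(5, 5, 31)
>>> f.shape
(31, 13)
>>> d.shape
(31, 5, 3, 13)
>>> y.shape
(31, 5, 3)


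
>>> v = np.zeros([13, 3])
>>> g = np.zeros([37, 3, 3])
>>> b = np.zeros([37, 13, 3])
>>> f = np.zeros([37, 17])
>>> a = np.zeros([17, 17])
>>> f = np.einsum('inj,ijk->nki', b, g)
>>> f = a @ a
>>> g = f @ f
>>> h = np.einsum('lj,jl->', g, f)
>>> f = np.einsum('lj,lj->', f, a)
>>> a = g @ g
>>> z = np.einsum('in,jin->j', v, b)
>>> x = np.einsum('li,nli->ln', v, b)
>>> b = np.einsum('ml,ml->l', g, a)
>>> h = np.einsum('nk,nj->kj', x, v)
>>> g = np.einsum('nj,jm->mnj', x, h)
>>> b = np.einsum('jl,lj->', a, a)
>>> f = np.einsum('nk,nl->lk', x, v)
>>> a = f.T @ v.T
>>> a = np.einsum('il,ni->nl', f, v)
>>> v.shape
(13, 3)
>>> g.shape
(3, 13, 37)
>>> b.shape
()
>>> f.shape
(3, 37)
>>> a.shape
(13, 37)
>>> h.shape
(37, 3)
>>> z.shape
(37,)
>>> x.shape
(13, 37)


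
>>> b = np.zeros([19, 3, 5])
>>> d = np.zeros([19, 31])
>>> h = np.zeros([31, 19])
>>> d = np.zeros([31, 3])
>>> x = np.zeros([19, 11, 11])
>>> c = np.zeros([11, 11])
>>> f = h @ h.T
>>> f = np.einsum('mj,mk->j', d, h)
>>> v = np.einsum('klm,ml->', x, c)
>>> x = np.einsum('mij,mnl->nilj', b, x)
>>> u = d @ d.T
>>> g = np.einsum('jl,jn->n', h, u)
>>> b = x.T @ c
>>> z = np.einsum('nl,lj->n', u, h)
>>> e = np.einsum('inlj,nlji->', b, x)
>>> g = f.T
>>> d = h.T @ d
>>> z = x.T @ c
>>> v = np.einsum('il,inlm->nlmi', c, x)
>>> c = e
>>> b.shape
(5, 11, 3, 11)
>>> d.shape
(19, 3)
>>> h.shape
(31, 19)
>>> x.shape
(11, 3, 11, 5)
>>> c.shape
()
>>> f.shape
(3,)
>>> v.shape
(3, 11, 5, 11)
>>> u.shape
(31, 31)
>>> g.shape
(3,)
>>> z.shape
(5, 11, 3, 11)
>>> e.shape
()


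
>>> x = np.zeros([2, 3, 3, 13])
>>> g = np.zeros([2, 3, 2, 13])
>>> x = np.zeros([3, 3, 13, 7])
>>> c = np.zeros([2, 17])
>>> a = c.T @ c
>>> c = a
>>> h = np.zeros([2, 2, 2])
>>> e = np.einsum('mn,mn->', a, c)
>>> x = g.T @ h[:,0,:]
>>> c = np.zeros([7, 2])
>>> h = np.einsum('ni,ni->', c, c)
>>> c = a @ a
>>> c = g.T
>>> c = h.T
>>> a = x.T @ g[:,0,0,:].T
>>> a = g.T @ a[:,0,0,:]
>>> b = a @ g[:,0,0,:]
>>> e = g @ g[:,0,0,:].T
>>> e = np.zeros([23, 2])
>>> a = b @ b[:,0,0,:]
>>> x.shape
(13, 2, 3, 2)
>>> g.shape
(2, 3, 2, 13)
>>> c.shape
()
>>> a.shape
(13, 2, 3, 13)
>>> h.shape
()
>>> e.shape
(23, 2)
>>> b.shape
(13, 2, 3, 13)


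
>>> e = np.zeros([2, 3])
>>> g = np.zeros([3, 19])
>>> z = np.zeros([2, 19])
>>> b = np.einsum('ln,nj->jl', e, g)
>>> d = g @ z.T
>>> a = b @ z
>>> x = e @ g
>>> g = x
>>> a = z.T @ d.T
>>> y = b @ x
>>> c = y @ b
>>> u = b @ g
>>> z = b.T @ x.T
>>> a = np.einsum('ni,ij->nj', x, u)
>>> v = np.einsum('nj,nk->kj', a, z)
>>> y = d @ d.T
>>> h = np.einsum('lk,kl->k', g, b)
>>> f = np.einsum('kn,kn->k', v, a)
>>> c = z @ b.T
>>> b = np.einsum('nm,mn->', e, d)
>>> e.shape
(2, 3)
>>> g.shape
(2, 19)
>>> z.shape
(2, 2)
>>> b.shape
()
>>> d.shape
(3, 2)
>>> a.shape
(2, 19)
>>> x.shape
(2, 19)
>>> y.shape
(3, 3)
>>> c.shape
(2, 19)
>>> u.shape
(19, 19)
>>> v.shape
(2, 19)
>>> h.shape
(19,)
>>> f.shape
(2,)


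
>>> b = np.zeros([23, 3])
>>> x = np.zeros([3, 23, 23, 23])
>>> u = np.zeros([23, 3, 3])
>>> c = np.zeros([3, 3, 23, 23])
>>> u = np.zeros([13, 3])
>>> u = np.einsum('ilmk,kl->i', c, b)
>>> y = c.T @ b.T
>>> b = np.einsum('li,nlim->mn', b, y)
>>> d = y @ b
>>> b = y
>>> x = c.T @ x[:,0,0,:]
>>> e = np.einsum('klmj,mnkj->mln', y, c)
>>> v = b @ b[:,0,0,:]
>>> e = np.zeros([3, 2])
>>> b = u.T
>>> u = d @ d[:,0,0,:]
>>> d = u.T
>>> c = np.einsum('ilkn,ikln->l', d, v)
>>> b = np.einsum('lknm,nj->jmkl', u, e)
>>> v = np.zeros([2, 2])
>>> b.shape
(2, 23, 23, 23)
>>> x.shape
(23, 23, 3, 23)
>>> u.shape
(23, 23, 3, 23)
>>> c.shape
(3,)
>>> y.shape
(23, 23, 3, 23)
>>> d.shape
(23, 3, 23, 23)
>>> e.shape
(3, 2)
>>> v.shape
(2, 2)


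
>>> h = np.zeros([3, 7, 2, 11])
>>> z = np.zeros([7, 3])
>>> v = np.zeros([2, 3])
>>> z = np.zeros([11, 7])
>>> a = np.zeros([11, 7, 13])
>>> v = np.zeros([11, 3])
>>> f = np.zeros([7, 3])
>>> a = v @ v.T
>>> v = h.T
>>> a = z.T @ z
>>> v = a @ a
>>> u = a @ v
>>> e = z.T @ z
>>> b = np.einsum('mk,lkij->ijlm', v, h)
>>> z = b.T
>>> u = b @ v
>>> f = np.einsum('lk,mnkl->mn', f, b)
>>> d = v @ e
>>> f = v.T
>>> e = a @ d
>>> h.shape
(3, 7, 2, 11)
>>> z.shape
(7, 3, 11, 2)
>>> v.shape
(7, 7)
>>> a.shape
(7, 7)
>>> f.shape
(7, 7)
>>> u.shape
(2, 11, 3, 7)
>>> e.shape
(7, 7)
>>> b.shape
(2, 11, 3, 7)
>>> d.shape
(7, 7)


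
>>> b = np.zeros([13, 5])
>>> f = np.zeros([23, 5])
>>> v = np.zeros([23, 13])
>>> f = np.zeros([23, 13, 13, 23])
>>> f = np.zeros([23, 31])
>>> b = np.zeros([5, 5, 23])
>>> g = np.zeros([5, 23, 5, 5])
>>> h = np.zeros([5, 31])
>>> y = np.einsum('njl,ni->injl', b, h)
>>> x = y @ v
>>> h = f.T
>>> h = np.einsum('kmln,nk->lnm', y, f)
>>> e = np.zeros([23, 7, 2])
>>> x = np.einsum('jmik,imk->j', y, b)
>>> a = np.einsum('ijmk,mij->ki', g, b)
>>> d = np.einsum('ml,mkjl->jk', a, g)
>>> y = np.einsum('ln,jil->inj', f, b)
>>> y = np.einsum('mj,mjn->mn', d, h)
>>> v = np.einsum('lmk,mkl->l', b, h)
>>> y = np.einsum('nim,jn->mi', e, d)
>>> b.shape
(5, 5, 23)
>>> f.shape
(23, 31)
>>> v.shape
(5,)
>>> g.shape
(5, 23, 5, 5)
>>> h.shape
(5, 23, 5)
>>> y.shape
(2, 7)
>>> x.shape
(31,)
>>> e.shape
(23, 7, 2)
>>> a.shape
(5, 5)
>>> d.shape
(5, 23)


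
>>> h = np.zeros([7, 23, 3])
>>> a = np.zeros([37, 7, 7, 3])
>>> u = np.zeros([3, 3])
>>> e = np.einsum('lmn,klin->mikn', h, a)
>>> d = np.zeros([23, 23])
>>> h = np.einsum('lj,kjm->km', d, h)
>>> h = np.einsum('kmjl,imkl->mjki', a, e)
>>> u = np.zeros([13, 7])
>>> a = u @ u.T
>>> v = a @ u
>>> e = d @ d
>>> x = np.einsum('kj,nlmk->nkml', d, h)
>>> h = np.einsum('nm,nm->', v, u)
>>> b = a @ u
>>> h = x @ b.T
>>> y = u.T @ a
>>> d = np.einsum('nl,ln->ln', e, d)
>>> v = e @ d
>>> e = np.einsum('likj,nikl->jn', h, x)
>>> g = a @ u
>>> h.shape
(7, 23, 37, 13)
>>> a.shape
(13, 13)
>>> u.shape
(13, 7)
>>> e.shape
(13, 7)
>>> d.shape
(23, 23)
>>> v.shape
(23, 23)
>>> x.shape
(7, 23, 37, 7)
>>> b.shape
(13, 7)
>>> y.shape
(7, 13)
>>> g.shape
(13, 7)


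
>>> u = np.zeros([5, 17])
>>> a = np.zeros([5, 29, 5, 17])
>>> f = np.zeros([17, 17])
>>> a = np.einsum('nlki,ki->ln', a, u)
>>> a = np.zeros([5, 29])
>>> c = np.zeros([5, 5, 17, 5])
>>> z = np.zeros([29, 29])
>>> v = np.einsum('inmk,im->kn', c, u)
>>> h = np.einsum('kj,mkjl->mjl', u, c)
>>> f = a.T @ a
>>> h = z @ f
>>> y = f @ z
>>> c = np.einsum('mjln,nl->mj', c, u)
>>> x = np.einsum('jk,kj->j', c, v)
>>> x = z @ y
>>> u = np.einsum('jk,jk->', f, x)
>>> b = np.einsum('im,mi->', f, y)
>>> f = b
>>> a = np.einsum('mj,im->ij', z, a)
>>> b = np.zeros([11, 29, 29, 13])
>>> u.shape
()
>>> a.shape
(5, 29)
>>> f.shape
()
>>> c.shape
(5, 5)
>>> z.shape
(29, 29)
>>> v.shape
(5, 5)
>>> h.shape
(29, 29)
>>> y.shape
(29, 29)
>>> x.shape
(29, 29)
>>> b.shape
(11, 29, 29, 13)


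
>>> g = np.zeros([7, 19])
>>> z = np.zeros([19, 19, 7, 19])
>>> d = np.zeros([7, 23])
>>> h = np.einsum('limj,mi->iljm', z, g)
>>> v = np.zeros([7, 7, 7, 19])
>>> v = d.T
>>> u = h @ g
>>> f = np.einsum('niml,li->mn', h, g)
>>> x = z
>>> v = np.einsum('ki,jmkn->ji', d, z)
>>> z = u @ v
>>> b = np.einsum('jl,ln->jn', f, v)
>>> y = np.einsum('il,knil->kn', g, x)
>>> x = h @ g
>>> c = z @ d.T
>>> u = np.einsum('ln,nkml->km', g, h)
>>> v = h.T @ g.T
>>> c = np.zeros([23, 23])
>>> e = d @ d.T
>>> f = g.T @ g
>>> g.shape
(7, 19)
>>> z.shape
(19, 19, 19, 23)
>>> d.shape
(7, 23)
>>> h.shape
(19, 19, 19, 7)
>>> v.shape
(7, 19, 19, 7)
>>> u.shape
(19, 19)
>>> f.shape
(19, 19)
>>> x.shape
(19, 19, 19, 19)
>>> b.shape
(19, 23)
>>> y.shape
(19, 19)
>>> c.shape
(23, 23)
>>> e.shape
(7, 7)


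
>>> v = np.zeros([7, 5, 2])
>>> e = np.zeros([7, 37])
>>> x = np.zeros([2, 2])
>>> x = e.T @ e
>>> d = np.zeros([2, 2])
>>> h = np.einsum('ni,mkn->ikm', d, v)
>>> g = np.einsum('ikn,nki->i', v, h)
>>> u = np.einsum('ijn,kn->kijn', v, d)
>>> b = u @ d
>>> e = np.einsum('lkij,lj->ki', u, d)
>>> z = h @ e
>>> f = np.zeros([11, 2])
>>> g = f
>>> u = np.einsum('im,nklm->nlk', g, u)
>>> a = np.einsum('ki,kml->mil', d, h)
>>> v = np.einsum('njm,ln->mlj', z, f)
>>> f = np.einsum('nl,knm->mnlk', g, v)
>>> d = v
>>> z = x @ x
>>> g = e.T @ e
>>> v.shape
(5, 11, 5)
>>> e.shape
(7, 5)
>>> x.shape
(37, 37)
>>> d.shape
(5, 11, 5)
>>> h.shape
(2, 5, 7)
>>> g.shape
(5, 5)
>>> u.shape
(2, 5, 7)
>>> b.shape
(2, 7, 5, 2)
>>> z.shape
(37, 37)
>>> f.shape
(5, 11, 2, 5)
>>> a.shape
(5, 2, 7)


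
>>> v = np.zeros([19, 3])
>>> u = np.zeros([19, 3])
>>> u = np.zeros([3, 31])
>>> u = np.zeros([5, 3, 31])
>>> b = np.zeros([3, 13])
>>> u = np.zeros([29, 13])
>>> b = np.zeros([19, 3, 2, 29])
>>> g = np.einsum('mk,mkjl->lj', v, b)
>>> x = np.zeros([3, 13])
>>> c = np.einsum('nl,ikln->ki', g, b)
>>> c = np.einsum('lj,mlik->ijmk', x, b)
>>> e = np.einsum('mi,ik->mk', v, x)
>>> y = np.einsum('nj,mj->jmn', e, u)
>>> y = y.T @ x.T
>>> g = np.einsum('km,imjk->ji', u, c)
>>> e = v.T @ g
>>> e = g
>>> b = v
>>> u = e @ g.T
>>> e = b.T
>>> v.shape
(19, 3)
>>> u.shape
(19, 19)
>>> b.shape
(19, 3)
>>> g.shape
(19, 2)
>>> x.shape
(3, 13)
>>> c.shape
(2, 13, 19, 29)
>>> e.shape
(3, 19)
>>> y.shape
(19, 29, 3)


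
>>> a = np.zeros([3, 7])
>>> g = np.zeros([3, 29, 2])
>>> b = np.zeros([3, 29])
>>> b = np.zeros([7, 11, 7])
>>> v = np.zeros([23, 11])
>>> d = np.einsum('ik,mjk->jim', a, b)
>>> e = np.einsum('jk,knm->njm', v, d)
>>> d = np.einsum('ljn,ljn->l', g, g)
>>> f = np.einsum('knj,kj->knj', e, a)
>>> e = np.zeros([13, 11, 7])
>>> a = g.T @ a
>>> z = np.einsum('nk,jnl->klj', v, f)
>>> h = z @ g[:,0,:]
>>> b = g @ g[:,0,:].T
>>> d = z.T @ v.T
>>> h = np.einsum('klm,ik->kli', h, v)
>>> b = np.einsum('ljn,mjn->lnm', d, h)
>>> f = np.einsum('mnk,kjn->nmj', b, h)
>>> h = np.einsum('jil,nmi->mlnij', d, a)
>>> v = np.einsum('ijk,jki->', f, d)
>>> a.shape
(2, 29, 7)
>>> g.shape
(3, 29, 2)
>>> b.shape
(3, 23, 11)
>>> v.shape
()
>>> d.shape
(3, 7, 23)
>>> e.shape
(13, 11, 7)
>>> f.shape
(23, 3, 7)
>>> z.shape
(11, 7, 3)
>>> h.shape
(29, 23, 2, 7, 3)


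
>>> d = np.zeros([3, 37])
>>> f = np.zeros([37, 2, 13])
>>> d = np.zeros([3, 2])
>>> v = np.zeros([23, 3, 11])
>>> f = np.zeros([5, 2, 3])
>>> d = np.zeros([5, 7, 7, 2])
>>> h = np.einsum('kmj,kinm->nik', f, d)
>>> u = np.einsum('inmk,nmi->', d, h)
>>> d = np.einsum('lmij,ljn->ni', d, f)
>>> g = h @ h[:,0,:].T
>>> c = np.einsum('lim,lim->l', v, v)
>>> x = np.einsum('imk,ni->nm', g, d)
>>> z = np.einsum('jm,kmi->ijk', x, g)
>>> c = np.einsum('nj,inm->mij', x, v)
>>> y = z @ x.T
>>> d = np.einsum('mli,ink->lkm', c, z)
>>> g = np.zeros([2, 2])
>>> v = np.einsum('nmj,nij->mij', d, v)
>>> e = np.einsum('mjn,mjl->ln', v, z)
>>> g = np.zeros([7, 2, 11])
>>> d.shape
(23, 7, 11)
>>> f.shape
(5, 2, 3)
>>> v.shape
(7, 3, 11)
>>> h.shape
(7, 7, 5)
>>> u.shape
()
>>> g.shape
(7, 2, 11)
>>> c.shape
(11, 23, 7)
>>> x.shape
(3, 7)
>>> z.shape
(7, 3, 7)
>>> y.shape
(7, 3, 3)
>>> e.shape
(7, 11)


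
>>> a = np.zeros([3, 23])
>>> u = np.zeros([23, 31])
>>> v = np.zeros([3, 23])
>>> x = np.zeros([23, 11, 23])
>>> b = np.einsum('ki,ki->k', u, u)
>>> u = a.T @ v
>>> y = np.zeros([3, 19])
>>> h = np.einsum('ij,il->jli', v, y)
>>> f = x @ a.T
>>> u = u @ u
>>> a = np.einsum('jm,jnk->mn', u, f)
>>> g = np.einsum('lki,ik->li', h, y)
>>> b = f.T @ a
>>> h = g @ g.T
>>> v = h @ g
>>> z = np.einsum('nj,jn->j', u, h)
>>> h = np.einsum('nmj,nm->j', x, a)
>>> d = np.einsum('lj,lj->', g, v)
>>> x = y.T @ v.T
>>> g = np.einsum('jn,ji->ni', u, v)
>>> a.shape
(23, 11)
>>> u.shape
(23, 23)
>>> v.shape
(23, 3)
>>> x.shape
(19, 23)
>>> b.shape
(3, 11, 11)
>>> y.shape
(3, 19)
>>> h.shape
(23,)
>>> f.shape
(23, 11, 3)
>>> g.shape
(23, 3)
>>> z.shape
(23,)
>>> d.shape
()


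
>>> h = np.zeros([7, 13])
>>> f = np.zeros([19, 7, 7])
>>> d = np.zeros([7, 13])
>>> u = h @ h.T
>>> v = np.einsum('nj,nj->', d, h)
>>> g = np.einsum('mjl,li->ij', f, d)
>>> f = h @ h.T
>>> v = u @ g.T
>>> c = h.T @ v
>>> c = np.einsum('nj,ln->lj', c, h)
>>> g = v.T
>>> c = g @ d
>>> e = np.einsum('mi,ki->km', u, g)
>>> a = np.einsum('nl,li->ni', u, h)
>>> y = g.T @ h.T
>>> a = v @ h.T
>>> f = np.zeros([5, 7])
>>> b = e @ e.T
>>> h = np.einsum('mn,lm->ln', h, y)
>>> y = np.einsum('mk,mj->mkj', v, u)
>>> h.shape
(7, 13)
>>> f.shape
(5, 7)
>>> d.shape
(7, 13)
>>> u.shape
(7, 7)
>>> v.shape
(7, 13)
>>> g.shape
(13, 7)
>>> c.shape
(13, 13)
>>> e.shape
(13, 7)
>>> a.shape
(7, 7)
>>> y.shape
(7, 13, 7)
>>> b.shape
(13, 13)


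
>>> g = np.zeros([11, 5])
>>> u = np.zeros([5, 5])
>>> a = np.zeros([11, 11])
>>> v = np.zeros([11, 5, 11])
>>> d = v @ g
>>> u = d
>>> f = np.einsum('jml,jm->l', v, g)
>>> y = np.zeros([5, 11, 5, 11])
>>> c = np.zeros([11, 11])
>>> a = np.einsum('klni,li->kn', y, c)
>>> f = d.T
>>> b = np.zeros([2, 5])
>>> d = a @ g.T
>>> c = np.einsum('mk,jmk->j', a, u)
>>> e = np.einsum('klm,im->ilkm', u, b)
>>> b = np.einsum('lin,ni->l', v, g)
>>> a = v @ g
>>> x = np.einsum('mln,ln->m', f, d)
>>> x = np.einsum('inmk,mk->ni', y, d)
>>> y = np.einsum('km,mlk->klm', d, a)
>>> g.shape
(11, 5)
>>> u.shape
(11, 5, 5)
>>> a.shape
(11, 5, 5)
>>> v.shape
(11, 5, 11)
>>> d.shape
(5, 11)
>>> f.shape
(5, 5, 11)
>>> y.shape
(5, 5, 11)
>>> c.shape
(11,)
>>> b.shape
(11,)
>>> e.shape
(2, 5, 11, 5)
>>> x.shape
(11, 5)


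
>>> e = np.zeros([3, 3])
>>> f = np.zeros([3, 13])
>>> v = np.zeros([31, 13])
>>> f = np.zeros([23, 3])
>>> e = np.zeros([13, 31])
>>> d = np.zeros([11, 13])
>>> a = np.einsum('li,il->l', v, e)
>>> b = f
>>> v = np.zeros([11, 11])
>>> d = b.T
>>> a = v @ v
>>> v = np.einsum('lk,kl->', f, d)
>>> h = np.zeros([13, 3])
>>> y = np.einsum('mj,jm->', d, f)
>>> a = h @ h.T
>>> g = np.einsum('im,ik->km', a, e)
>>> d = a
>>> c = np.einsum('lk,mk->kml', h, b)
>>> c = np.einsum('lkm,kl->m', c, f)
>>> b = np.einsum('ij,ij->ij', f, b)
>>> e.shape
(13, 31)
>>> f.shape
(23, 3)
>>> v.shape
()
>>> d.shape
(13, 13)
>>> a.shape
(13, 13)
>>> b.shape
(23, 3)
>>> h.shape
(13, 3)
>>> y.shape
()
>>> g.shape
(31, 13)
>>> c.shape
(13,)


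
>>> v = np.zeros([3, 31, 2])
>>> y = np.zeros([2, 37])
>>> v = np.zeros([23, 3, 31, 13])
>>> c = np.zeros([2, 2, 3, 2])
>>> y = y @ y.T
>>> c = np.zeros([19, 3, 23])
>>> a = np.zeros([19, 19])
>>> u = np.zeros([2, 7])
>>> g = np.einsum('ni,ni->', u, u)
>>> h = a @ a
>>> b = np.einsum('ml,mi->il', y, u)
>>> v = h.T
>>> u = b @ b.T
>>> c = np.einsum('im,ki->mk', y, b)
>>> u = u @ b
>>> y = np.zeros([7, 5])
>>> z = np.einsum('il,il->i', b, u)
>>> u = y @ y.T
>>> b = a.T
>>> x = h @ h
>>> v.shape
(19, 19)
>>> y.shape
(7, 5)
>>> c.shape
(2, 7)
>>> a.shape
(19, 19)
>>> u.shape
(7, 7)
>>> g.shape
()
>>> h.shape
(19, 19)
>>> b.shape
(19, 19)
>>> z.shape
(7,)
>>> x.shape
(19, 19)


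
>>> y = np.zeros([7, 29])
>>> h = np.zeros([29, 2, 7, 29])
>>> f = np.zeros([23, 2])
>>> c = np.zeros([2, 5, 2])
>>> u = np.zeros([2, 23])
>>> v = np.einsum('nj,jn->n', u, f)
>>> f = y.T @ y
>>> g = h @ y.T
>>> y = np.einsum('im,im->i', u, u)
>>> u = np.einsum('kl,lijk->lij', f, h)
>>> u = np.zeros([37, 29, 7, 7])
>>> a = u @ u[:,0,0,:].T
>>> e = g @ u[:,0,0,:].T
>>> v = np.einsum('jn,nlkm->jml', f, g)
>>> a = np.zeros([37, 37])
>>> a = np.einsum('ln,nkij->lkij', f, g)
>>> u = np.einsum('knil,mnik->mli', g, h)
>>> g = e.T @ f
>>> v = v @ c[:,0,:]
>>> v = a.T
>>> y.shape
(2,)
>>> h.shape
(29, 2, 7, 29)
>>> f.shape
(29, 29)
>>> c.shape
(2, 5, 2)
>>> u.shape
(29, 7, 7)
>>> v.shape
(7, 7, 2, 29)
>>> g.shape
(37, 7, 2, 29)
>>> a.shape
(29, 2, 7, 7)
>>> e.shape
(29, 2, 7, 37)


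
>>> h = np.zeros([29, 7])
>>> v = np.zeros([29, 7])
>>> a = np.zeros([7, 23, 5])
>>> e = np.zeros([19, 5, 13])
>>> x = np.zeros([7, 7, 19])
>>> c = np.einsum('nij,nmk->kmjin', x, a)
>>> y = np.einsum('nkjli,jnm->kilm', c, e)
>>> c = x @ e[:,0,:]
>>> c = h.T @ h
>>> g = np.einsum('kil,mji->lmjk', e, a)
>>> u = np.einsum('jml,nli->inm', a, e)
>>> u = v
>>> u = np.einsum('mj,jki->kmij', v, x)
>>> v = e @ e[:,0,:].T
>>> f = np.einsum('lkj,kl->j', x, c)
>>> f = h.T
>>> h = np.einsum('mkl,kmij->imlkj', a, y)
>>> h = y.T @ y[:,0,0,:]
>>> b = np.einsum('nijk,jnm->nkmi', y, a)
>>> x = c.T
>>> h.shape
(13, 7, 7, 13)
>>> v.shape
(19, 5, 19)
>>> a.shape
(7, 23, 5)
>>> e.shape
(19, 5, 13)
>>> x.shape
(7, 7)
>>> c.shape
(7, 7)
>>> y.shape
(23, 7, 7, 13)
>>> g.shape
(13, 7, 23, 19)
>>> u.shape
(7, 29, 19, 7)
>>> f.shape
(7, 29)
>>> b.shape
(23, 13, 5, 7)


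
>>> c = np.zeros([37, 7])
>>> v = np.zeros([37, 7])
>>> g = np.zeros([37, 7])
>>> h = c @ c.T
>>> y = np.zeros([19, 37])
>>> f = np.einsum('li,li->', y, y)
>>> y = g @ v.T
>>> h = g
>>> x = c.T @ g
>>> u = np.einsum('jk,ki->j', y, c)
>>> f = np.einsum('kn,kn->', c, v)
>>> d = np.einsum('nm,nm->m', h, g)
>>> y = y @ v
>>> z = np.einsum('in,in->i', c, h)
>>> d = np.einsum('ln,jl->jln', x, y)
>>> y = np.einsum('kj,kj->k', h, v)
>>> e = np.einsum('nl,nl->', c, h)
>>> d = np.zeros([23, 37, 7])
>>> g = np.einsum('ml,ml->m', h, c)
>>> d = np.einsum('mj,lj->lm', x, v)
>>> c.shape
(37, 7)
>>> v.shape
(37, 7)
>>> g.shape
(37,)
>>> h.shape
(37, 7)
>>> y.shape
(37,)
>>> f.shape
()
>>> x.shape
(7, 7)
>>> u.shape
(37,)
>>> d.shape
(37, 7)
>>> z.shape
(37,)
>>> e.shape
()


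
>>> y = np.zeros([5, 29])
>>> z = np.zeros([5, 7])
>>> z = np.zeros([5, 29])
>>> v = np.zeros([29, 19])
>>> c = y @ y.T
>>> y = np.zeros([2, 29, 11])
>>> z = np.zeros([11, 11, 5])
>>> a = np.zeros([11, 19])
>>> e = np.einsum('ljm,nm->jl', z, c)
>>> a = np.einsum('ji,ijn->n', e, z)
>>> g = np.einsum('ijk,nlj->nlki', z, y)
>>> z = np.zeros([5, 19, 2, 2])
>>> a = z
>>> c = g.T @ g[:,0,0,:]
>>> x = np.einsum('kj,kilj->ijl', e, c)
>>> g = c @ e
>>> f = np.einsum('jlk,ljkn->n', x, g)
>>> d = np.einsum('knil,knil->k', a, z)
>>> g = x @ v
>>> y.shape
(2, 29, 11)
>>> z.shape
(5, 19, 2, 2)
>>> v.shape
(29, 19)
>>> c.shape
(11, 5, 29, 11)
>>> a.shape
(5, 19, 2, 2)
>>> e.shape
(11, 11)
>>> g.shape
(5, 11, 19)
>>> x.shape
(5, 11, 29)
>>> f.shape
(11,)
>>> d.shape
(5,)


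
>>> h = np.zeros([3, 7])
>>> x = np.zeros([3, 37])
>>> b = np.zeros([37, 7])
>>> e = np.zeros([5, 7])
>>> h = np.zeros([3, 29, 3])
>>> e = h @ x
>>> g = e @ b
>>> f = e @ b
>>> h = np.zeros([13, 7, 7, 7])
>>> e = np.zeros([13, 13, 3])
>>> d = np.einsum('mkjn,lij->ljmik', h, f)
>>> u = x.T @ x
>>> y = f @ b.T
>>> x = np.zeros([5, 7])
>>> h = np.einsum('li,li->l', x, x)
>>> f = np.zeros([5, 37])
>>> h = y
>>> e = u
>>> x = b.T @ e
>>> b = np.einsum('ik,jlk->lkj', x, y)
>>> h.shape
(3, 29, 37)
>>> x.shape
(7, 37)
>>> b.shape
(29, 37, 3)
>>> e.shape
(37, 37)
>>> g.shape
(3, 29, 7)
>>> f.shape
(5, 37)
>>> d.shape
(3, 7, 13, 29, 7)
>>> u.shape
(37, 37)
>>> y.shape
(3, 29, 37)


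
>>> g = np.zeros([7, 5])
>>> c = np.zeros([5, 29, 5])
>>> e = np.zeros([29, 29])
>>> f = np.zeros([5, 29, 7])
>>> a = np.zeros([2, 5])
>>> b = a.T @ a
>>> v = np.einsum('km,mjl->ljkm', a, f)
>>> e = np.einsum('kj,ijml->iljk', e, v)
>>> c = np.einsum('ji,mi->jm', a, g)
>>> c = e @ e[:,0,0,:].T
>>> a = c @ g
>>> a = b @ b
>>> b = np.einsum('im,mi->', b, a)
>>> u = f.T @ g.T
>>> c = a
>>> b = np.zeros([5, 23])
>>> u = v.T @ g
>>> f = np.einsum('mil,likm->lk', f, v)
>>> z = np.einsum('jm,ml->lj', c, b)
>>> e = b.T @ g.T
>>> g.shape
(7, 5)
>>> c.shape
(5, 5)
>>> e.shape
(23, 7)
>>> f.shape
(7, 2)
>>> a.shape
(5, 5)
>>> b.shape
(5, 23)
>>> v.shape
(7, 29, 2, 5)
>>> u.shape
(5, 2, 29, 5)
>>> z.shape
(23, 5)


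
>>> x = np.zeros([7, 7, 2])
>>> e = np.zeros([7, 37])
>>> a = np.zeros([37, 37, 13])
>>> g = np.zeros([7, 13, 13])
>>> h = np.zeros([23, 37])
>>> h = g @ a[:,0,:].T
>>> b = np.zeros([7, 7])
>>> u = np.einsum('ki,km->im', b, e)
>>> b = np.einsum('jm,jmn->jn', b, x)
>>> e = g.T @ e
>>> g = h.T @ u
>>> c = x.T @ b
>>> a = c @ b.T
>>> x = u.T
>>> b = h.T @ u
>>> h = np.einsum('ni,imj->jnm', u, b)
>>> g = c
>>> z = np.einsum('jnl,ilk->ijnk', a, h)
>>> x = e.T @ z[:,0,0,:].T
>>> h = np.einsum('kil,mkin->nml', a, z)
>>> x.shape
(37, 13, 37)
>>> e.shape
(13, 13, 37)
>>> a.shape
(2, 7, 7)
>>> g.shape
(2, 7, 2)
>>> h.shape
(13, 37, 7)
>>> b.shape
(37, 13, 37)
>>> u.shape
(7, 37)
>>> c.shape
(2, 7, 2)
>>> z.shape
(37, 2, 7, 13)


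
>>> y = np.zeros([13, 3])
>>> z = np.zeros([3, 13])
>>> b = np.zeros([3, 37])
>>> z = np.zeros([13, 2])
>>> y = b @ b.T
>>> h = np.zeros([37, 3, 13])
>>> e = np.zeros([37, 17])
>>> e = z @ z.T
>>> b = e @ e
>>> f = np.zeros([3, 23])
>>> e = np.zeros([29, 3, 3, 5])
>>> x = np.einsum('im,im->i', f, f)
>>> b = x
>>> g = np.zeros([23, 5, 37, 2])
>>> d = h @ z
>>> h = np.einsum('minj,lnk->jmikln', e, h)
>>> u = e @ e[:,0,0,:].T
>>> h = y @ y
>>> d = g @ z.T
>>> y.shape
(3, 3)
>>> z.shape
(13, 2)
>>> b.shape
(3,)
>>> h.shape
(3, 3)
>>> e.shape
(29, 3, 3, 5)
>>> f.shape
(3, 23)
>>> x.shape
(3,)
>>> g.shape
(23, 5, 37, 2)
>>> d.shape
(23, 5, 37, 13)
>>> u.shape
(29, 3, 3, 29)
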